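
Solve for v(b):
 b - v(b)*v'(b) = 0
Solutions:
 v(b) = -sqrt(C1 + b^2)
 v(b) = sqrt(C1 + b^2)


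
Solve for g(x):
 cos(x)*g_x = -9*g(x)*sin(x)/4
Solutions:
 g(x) = C1*cos(x)^(9/4)


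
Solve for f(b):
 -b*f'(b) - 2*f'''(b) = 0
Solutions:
 f(b) = C1 + Integral(C2*airyai(-2^(2/3)*b/2) + C3*airybi(-2^(2/3)*b/2), b)


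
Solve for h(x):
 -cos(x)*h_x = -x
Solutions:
 h(x) = C1 + Integral(x/cos(x), x)


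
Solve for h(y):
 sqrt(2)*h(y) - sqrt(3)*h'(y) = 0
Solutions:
 h(y) = C1*exp(sqrt(6)*y/3)


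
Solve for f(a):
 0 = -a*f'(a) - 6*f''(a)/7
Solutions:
 f(a) = C1 + C2*erf(sqrt(21)*a/6)


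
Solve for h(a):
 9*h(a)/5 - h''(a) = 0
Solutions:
 h(a) = C1*exp(-3*sqrt(5)*a/5) + C2*exp(3*sqrt(5)*a/5)


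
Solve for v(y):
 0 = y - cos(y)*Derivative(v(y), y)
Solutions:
 v(y) = C1 + Integral(y/cos(y), y)


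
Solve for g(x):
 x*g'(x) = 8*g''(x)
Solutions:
 g(x) = C1 + C2*erfi(x/4)


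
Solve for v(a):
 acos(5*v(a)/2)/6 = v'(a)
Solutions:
 Integral(1/acos(5*_y/2), (_y, v(a))) = C1 + a/6


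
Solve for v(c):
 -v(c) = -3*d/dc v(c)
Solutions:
 v(c) = C1*exp(c/3)


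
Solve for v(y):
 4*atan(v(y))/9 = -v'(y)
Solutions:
 Integral(1/atan(_y), (_y, v(y))) = C1 - 4*y/9


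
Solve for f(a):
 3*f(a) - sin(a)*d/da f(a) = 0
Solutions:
 f(a) = C1*(cos(a) - 1)^(3/2)/(cos(a) + 1)^(3/2)


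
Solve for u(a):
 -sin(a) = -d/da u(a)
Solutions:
 u(a) = C1 - cos(a)


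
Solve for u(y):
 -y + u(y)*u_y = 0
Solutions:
 u(y) = -sqrt(C1 + y^2)
 u(y) = sqrt(C1 + y^2)


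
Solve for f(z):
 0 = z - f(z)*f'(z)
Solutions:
 f(z) = -sqrt(C1 + z^2)
 f(z) = sqrt(C1 + z^2)


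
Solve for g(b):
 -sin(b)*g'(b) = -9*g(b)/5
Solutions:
 g(b) = C1*(cos(b) - 1)^(9/10)/(cos(b) + 1)^(9/10)


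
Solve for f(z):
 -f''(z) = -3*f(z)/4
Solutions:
 f(z) = C1*exp(-sqrt(3)*z/2) + C2*exp(sqrt(3)*z/2)


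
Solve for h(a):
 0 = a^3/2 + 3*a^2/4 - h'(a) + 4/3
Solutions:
 h(a) = C1 + a^4/8 + a^3/4 + 4*a/3


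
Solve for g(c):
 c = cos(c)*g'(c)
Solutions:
 g(c) = C1 + Integral(c/cos(c), c)


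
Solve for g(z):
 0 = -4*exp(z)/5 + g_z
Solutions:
 g(z) = C1 + 4*exp(z)/5


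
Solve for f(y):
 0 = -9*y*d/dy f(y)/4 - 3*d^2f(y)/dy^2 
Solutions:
 f(y) = C1 + C2*erf(sqrt(6)*y/4)


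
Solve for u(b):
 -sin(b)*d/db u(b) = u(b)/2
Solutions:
 u(b) = C1*(cos(b) + 1)^(1/4)/(cos(b) - 1)^(1/4)


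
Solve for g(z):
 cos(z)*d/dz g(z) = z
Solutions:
 g(z) = C1 + Integral(z/cos(z), z)


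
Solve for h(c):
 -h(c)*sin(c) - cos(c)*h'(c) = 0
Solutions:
 h(c) = C1*cos(c)


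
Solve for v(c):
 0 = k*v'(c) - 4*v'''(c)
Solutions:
 v(c) = C1 + C2*exp(-c*sqrt(k)/2) + C3*exp(c*sqrt(k)/2)


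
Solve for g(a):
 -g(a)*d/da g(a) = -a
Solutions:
 g(a) = -sqrt(C1 + a^2)
 g(a) = sqrt(C1 + a^2)


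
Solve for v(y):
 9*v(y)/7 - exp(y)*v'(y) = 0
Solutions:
 v(y) = C1*exp(-9*exp(-y)/7)


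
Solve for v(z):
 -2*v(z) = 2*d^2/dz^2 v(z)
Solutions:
 v(z) = C1*sin(z) + C2*cos(z)


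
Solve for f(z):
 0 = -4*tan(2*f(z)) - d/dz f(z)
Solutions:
 f(z) = -asin(C1*exp(-8*z))/2 + pi/2
 f(z) = asin(C1*exp(-8*z))/2


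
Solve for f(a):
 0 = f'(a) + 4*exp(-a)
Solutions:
 f(a) = C1 + 4*exp(-a)


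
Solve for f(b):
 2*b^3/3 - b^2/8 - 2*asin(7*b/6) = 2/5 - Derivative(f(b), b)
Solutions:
 f(b) = C1 - b^4/6 + b^3/24 + 2*b*asin(7*b/6) + 2*b/5 + 2*sqrt(36 - 49*b^2)/7


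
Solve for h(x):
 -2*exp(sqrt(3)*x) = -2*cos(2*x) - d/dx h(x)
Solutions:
 h(x) = C1 + 2*sqrt(3)*exp(sqrt(3)*x)/3 - sin(2*x)


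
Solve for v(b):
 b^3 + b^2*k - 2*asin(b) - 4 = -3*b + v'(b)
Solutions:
 v(b) = C1 + b^4/4 + b^3*k/3 + 3*b^2/2 - 2*b*asin(b) - 4*b - 2*sqrt(1 - b^2)


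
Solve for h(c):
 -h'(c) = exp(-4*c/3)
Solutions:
 h(c) = C1 + 3*exp(-4*c/3)/4


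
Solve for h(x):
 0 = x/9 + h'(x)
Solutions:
 h(x) = C1 - x^2/18


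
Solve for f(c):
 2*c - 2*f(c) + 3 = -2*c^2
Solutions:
 f(c) = c^2 + c + 3/2


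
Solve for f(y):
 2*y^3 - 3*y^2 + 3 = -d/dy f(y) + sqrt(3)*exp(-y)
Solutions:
 f(y) = C1 - y^4/2 + y^3 - 3*y - sqrt(3)*exp(-y)


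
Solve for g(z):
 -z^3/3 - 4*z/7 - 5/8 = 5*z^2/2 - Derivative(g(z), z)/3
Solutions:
 g(z) = C1 + z^4/4 + 5*z^3/2 + 6*z^2/7 + 15*z/8


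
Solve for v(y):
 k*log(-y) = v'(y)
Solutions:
 v(y) = C1 + k*y*log(-y) - k*y


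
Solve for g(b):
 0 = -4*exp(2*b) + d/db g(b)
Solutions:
 g(b) = C1 + 2*exp(2*b)


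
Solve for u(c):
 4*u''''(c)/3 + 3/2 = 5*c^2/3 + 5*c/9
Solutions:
 u(c) = C1 + C2*c + C3*c^2 + C4*c^3 + c^6/288 + c^5/288 - 3*c^4/64


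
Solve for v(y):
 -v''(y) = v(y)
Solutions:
 v(y) = C1*sin(y) + C2*cos(y)


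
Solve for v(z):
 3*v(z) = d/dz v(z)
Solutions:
 v(z) = C1*exp(3*z)


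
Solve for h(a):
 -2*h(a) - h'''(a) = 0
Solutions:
 h(a) = C3*exp(-2^(1/3)*a) + (C1*sin(2^(1/3)*sqrt(3)*a/2) + C2*cos(2^(1/3)*sqrt(3)*a/2))*exp(2^(1/3)*a/2)


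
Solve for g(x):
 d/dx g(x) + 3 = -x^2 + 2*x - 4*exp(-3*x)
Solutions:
 g(x) = C1 - x^3/3 + x^2 - 3*x + 4*exp(-3*x)/3


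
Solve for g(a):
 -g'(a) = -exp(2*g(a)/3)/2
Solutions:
 g(a) = 3*log(-sqrt(-1/(C1 + a))) + 3*log(3)/2
 g(a) = 3*log(-1/(C1 + a))/2 + 3*log(3)/2


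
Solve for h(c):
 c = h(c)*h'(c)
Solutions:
 h(c) = -sqrt(C1 + c^2)
 h(c) = sqrt(C1 + c^2)


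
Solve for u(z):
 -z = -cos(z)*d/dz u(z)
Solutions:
 u(z) = C1 + Integral(z/cos(z), z)


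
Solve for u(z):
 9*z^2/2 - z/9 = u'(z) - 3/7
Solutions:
 u(z) = C1 + 3*z^3/2 - z^2/18 + 3*z/7


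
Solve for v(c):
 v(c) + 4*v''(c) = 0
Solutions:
 v(c) = C1*sin(c/2) + C2*cos(c/2)


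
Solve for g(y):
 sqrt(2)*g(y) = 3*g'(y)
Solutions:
 g(y) = C1*exp(sqrt(2)*y/3)


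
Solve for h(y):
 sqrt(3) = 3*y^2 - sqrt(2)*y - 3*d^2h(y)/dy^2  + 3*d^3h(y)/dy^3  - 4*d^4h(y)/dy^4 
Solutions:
 h(y) = C1 + C2*y + y^4/12 + y^3*(6 - sqrt(2))/18 + y^2*(-2 - sqrt(3) - sqrt(2))/6 + (C3*sin(sqrt(39)*y/8) + C4*cos(sqrt(39)*y/8))*exp(3*y/8)


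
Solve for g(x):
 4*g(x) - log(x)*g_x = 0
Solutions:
 g(x) = C1*exp(4*li(x))


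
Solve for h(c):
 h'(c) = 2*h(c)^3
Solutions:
 h(c) = -sqrt(2)*sqrt(-1/(C1 + 2*c))/2
 h(c) = sqrt(2)*sqrt(-1/(C1 + 2*c))/2


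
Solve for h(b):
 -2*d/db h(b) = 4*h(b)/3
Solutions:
 h(b) = C1*exp(-2*b/3)


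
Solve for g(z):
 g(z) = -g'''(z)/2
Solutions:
 g(z) = C3*exp(-2^(1/3)*z) + (C1*sin(2^(1/3)*sqrt(3)*z/2) + C2*cos(2^(1/3)*sqrt(3)*z/2))*exp(2^(1/3)*z/2)


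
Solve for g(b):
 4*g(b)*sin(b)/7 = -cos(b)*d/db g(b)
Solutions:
 g(b) = C1*cos(b)^(4/7)


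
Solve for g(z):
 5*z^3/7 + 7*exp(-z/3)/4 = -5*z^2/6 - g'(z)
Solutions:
 g(z) = C1 - 5*z^4/28 - 5*z^3/18 + 21*exp(-z/3)/4


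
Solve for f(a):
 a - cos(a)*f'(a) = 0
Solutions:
 f(a) = C1 + Integral(a/cos(a), a)


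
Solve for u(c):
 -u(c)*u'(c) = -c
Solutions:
 u(c) = -sqrt(C1 + c^2)
 u(c) = sqrt(C1 + c^2)


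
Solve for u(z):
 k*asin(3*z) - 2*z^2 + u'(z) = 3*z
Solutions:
 u(z) = C1 - k*(z*asin(3*z) + sqrt(1 - 9*z^2)/3) + 2*z^3/3 + 3*z^2/2


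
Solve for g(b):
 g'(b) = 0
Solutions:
 g(b) = C1


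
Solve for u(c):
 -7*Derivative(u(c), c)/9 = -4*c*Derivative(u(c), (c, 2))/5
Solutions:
 u(c) = C1 + C2*c^(71/36)


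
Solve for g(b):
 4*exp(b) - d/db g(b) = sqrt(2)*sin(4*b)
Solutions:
 g(b) = C1 + 4*exp(b) + sqrt(2)*cos(4*b)/4


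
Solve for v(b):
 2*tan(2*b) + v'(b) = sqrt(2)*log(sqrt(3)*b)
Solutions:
 v(b) = C1 + sqrt(2)*b*(log(b) - 1) + sqrt(2)*b*log(3)/2 + log(cos(2*b))


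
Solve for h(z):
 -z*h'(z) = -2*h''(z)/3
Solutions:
 h(z) = C1 + C2*erfi(sqrt(3)*z/2)


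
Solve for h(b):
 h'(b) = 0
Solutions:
 h(b) = C1


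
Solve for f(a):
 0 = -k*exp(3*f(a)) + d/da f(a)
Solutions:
 f(a) = log(-1/(C1 + 3*a*k))/3
 f(a) = log((-1/(C1 + a*k))^(1/3)*(-3^(2/3) - 3*3^(1/6)*I)/6)
 f(a) = log((-1/(C1 + a*k))^(1/3)*(-3^(2/3) + 3*3^(1/6)*I)/6)


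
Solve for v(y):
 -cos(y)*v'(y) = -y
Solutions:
 v(y) = C1 + Integral(y/cos(y), y)


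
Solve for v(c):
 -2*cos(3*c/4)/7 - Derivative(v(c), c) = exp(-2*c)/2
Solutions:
 v(c) = C1 - 8*sin(3*c/4)/21 + exp(-2*c)/4


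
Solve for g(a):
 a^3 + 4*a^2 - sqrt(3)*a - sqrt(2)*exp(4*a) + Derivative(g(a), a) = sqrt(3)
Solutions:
 g(a) = C1 - a^4/4 - 4*a^3/3 + sqrt(3)*a^2/2 + sqrt(3)*a + sqrt(2)*exp(4*a)/4


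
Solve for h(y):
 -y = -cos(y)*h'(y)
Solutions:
 h(y) = C1 + Integral(y/cos(y), y)


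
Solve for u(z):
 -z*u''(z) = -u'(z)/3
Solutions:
 u(z) = C1 + C2*z^(4/3)


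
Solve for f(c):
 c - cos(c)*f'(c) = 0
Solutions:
 f(c) = C1 + Integral(c/cos(c), c)


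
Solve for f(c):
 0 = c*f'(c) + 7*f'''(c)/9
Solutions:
 f(c) = C1 + Integral(C2*airyai(-21^(2/3)*c/7) + C3*airybi(-21^(2/3)*c/7), c)


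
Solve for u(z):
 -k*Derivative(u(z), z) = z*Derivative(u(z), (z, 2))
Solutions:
 u(z) = C1 + z^(1 - re(k))*(C2*sin(log(z)*Abs(im(k))) + C3*cos(log(z)*im(k)))


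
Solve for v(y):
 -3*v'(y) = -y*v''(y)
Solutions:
 v(y) = C1 + C2*y^4


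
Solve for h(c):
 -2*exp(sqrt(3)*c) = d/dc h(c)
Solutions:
 h(c) = C1 - 2*sqrt(3)*exp(sqrt(3)*c)/3


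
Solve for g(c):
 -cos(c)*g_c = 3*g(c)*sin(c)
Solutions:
 g(c) = C1*cos(c)^3


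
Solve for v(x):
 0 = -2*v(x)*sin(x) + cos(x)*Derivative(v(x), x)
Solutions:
 v(x) = C1/cos(x)^2


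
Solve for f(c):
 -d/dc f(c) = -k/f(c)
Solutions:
 f(c) = -sqrt(C1 + 2*c*k)
 f(c) = sqrt(C1 + 2*c*k)


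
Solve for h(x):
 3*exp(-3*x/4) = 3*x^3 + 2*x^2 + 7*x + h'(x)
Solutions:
 h(x) = C1 - 3*x^4/4 - 2*x^3/3 - 7*x^2/2 - 4*exp(-3*x/4)


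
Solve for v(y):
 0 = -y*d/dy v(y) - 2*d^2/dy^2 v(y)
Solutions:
 v(y) = C1 + C2*erf(y/2)


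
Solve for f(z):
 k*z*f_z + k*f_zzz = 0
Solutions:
 f(z) = C1 + Integral(C2*airyai(-z) + C3*airybi(-z), z)


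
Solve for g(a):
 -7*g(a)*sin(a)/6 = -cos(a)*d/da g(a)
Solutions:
 g(a) = C1/cos(a)^(7/6)


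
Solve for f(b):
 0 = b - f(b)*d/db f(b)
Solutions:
 f(b) = -sqrt(C1 + b^2)
 f(b) = sqrt(C1 + b^2)


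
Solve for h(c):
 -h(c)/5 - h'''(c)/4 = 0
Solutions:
 h(c) = C3*exp(-10^(2/3)*c/5) + (C1*sin(10^(2/3)*sqrt(3)*c/10) + C2*cos(10^(2/3)*sqrt(3)*c/10))*exp(10^(2/3)*c/10)


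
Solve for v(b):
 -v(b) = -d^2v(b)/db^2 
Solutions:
 v(b) = C1*exp(-b) + C2*exp(b)


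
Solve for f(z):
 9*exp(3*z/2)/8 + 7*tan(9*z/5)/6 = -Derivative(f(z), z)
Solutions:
 f(z) = C1 - 3*exp(3*z/2)/4 + 35*log(cos(9*z/5))/54


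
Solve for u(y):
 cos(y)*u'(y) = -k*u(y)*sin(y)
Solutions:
 u(y) = C1*exp(k*log(cos(y)))


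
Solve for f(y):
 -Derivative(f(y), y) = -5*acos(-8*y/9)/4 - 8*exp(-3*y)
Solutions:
 f(y) = C1 + 5*y*acos(-8*y/9)/4 + 5*sqrt(81 - 64*y^2)/32 - 8*exp(-3*y)/3


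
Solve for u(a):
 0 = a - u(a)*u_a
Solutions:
 u(a) = -sqrt(C1 + a^2)
 u(a) = sqrt(C1 + a^2)


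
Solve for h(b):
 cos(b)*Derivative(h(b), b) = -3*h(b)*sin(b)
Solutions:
 h(b) = C1*cos(b)^3


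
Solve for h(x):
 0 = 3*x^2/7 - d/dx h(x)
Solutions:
 h(x) = C1 + x^3/7


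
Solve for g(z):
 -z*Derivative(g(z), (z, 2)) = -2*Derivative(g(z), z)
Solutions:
 g(z) = C1 + C2*z^3


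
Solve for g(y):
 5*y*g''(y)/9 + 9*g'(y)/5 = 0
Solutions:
 g(y) = C1 + C2/y^(56/25)


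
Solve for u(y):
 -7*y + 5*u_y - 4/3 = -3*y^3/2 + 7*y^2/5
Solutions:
 u(y) = C1 - 3*y^4/40 + 7*y^3/75 + 7*y^2/10 + 4*y/15


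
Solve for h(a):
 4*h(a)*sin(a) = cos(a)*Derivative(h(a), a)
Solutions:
 h(a) = C1/cos(a)^4


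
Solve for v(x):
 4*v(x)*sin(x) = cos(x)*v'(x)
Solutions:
 v(x) = C1/cos(x)^4


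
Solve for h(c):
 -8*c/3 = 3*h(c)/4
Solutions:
 h(c) = -32*c/9


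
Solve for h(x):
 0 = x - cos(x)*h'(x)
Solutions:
 h(x) = C1 + Integral(x/cos(x), x)


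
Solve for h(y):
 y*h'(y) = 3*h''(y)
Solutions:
 h(y) = C1 + C2*erfi(sqrt(6)*y/6)


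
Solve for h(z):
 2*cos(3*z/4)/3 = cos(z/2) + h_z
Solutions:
 h(z) = C1 - 2*sin(z/2) + 8*sin(3*z/4)/9


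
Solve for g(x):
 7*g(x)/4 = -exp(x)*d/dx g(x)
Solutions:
 g(x) = C1*exp(7*exp(-x)/4)


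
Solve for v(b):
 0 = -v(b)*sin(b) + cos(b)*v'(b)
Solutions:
 v(b) = C1/cos(b)


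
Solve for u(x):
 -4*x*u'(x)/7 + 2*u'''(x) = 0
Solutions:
 u(x) = C1 + Integral(C2*airyai(2^(1/3)*7^(2/3)*x/7) + C3*airybi(2^(1/3)*7^(2/3)*x/7), x)


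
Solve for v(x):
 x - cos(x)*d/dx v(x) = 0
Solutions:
 v(x) = C1 + Integral(x/cos(x), x)


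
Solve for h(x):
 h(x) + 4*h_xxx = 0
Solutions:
 h(x) = C3*exp(-2^(1/3)*x/2) + (C1*sin(2^(1/3)*sqrt(3)*x/4) + C2*cos(2^(1/3)*sqrt(3)*x/4))*exp(2^(1/3)*x/4)


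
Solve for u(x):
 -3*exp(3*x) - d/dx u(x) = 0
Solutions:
 u(x) = C1 - exp(3*x)


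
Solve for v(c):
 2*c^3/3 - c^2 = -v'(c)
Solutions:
 v(c) = C1 - c^4/6 + c^3/3


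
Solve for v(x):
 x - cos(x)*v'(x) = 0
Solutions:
 v(x) = C1 + Integral(x/cos(x), x)


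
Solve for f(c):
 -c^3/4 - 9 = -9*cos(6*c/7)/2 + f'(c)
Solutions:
 f(c) = C1 - c^4/16 - 9*c + 21*sin(6*c/7)/4


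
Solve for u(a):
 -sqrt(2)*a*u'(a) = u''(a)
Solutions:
 u(a) = C1 + C2*erf(2^(3/4)*a/2)


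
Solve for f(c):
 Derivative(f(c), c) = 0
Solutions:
 f(c) = C1


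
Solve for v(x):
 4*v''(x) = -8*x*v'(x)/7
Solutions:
 v(x) = C1 + C2*erf(sqrt(7)*x/7)


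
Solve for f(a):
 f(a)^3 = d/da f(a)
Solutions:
 f(a) = -sqrt(2)*sqrt(-1/(C1 + a))/2
 f(a) = sqrt(2)*sqrt(-1/(C1 + a))/2


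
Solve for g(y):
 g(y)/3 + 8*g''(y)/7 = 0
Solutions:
 g(y) = C1*sin(sqrt(42)*y/12) + C2*cos(sqrt(42)*y/12)


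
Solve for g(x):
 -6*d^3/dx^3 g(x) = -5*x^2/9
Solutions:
 g(x) = C1 + C2*x + C3*x^2 + x^5/648


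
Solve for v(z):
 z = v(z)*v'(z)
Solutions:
 v(z) = -sqrt(C1 + z^2)
 v(z) = sqrt(C1 + z^2)


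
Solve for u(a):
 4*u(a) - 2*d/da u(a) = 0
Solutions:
 u(a) = C1*exp(2*a)


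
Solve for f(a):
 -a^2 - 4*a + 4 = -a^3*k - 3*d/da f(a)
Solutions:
 f(a) = C1 - a^4*k/12 + a^3/9 + 2*a^2/3 - 4*a/3


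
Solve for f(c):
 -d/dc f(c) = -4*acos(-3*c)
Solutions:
 f(c) = C1 + 4*c*acos(-3*c) + 4*sqrt(1 - 9*c^2)/3


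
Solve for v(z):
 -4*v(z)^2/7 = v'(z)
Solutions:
 v(z) = 7/(C1 + 4*z)


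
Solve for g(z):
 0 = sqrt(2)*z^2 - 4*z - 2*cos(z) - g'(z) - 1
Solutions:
 g(z) = C1 + sqrt(2)*z^3/3 - 2*z^2 - z - 2*sin(z)


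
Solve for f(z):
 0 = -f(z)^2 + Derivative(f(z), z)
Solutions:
 f(z) = -1/(C1 + z)


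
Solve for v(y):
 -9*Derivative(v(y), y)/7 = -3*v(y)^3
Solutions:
 v(y) = -sqrt(6)*sqrt(-1/(C1 + 7*y))/2
 v(y) = sqrt(6)*sqrt(-1/(C1 + 7*y))/2


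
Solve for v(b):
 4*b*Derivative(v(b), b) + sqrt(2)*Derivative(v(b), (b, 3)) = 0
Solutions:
 v(b) = C1 + Integral(C2*airyai(-sqrt(2)*b) + C3*airybi(-sqrt(2)*b), b)


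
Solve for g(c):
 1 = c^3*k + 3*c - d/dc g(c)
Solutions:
 g(c) = C1 + c^4*k/4 + 3*c^2/2 - c


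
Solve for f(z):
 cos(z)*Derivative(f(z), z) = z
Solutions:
 f(z) = C1 + Integral(z/cos(z), z)


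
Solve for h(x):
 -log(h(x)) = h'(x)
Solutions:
 li(h(x)) = C1 - x


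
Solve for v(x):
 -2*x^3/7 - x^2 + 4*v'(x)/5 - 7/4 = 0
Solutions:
 v(x) = C1 + 5*x^4/56 + 5*x^3/12 + 35*x/16


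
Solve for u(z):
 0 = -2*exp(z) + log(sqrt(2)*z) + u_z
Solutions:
 u(z) = C1 - z*log(z) + z*(1 - log(2)/2) + 2*exp(z)


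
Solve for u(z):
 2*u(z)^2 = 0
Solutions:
 u(z) = 0


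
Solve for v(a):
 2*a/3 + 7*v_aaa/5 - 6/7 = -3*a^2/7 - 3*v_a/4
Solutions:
 v(a) = C1 + C2*sin(sqrt(105)*a/14) + C3*cos(sqrt(105)*a/14) - 4*a^3/21 - 4*a^2/9 + 344*a/105


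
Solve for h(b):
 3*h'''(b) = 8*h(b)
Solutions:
 h(b) = C3*exp(2*3^(2/3)*b/3) + (C1*sin(3^(1/6)*b) + C2*cos(3^(1/6)*b))*exp(-3^(2/3)*b/3)


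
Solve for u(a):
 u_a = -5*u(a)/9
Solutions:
 u(a) = C1*exp(-5*a/9)


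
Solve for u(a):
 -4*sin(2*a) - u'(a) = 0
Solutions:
 u(a) = C1 + 2*cos(2*a)


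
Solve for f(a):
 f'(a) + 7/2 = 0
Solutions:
 f(a) = C1 - 7*a/2


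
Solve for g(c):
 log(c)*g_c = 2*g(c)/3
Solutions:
 g(c) = C1*exp(2*li(c)/3)


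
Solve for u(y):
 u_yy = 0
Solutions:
 u(y) = C1 + C2*y


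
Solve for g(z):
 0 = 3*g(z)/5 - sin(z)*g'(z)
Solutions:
 g(z) = C1*(cos(z) - 1)^(3/10)/(cos(z) + 1)^(3/10)


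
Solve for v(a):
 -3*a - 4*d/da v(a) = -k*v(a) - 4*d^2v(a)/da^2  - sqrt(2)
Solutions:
 v(a) = C1*exp(a*(1 - sqrt(1 - k))/2) + C2*exp(a*(sqrt(1 - k) + 1)/2) + 3*a/k - sqrt(2)/k + 12/k^2


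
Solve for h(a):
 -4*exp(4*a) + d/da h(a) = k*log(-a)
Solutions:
 h(a) = C1 + a*k*log(-a) - a*k + exp(4*a)


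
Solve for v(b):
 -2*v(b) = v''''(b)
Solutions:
 v(b) = (C1*sin(2^(3/4)*b/2) + C2*cos(2^(3/4)*b/2))*exp(-2^(3/4)*b/2) + (C3*sin(2^(3/4)*b/2) + C4*cos(2^(3/4)*b/2))*exp(2^(3/4)*b/2)


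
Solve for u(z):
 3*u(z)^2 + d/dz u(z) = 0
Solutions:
 u(z) = 1/(C1 + 3*z)


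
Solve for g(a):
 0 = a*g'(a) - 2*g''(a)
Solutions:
 g(a) = C1 + C2*erfi(a/2)


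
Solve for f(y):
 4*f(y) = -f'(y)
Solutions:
 f(y) = C1*exp(-4*y)


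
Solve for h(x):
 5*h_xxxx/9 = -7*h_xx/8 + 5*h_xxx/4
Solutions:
 h(x) = C1 + C2*x + (C3*sin(3*sqrt(55)*x/40) + C4*cos(3*sqrt(55)*x/40))*exp(9*x/8)


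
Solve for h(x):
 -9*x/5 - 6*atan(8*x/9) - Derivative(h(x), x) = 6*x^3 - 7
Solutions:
 h(x) = C1 - 3*x^4/2 - 9*x^2/10 - 6*x*atan(8*x/9) + 7*x + 27*log(64*x^2 + 81)/8


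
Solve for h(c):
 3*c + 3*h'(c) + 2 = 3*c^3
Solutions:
 h(c) = C1 + c^4/4 - c^2/2 - 2*c/3


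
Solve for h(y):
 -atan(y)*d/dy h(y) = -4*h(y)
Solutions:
 h(y) = C1*exp(4*Integral(1/atan(y), y))


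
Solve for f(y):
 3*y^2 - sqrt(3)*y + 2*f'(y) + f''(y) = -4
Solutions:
 f(y) = C1 + C2*exp(-2*y) - y^3/2 + sqrt(3)*y^2/4 + 3*y^2/4 - 11*y/4 - sqrt(3)*y/4


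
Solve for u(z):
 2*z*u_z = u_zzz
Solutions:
 u(z) = C1 + Integral(C2*airyai(2^(1/3)*z) + C3*airybi(2^(1/3)*z), z)


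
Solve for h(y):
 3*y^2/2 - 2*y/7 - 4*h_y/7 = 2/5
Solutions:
 h(y) = C1 + 7*y^3/8 - y^2/4 - 7*y/10


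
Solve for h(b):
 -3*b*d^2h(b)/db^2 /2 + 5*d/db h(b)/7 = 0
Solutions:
 h(b) = C1 + C2*b^(31/21)


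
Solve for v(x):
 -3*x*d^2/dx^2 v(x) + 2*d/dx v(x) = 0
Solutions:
 v(x) = C1 + C2*x^(5/3)


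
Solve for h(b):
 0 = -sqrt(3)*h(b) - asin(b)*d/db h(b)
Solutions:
 h(b) = C1*exp(-sqrt(3)*Integral(1/asin(b), b))


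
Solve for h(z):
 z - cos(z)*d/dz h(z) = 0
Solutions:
 h(z) = C1 + Integral(z/cos(z), z)


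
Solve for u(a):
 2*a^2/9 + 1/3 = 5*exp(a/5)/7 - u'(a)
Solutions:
 u(a) = C1 - 2*a^3/27 - a/3 + 25*exp(a/5)/7


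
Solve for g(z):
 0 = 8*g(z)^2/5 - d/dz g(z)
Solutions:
 g(z) = -5/(C1 + 8*z)


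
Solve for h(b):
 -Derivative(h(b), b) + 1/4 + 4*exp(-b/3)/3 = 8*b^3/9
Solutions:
 h(b) = C1 - 2*b^4/9 + b/4 - 4*exp(-b/3)


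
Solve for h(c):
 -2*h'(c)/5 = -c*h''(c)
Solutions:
 h(c) = C1 + C2*c^(7/5)


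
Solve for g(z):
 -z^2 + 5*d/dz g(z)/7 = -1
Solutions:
 g(z) = C1 + 7*z^3/15 - 7*z/5


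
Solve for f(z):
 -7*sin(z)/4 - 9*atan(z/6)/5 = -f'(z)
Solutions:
 f(z) = C1 + 9*z*atan(z/6)/5 - 27*log(z^2 + 36)/5 - 7*cos(z)/4


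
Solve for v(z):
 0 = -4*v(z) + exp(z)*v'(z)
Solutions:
 v(z) = C1*exp(-4*exp(-z))


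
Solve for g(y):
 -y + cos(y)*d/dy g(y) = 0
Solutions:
 g(y) = C1 + Integral(y/cos(y), y)


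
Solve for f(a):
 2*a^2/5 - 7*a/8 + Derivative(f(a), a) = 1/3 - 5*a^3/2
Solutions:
 f(a) = C1 - 5*a^4/8 - 2*a^3/15 + 7*a^2/16 + a/3


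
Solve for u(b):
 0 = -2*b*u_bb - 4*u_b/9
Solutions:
 u(b) = C1 + C2*b^(7/9)


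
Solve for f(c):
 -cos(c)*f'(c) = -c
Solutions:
 f(c) = C1 + Integral(c/cos(c), c)


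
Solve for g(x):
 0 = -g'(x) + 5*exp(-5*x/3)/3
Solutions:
 g(x) = C1 - 1/exp(x)^(5/3)


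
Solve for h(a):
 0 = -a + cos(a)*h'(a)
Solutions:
 h(a) = C1 + Integral(a/cos(a), a)


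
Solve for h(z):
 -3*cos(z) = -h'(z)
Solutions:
 h(z) = C1 + 3*sin(z)


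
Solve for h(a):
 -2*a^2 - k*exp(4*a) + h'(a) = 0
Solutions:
 h(a) = C1 + 2*a^3/3 + k*exp(4*a)/4


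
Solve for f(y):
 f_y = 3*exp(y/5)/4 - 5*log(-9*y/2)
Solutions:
 f(y) = C1 - 5*y*log(-y) + 5*y*(-2*log(3) + log(2) + 1) + 15*exp(y/5)/4


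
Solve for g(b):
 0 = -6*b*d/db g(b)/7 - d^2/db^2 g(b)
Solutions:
 g(b) = C1 + C2*erf(sqrt(21)*b/7)


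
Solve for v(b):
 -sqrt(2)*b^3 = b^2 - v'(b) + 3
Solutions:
 v(b) = C1 + sqrt(2)*b^4/4 + b^3/3 + 3*b


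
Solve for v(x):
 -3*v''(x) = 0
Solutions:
 v(x) = C1 + C2*x


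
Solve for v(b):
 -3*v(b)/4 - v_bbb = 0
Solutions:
 v(b) = C3*exp(-6^(1/3)*b/2) + (C1*sin(2^(1/3)*3^(5/6)*b/4) + C2*cos(2^(1/3)*3^(5/6)*b/4))*exp(6^(1/3)*b/4)


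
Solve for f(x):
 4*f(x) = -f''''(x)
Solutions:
 f(x) = (C1*sin(x) + C2*cos(x))*exp(-x) + (C3*sin(x) + C4*cos(x))*exp(x)


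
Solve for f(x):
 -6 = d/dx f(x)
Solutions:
 f(x) = C1 - 6*x


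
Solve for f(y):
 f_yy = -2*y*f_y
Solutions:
 f(y) = C1 + C2*erf(y)


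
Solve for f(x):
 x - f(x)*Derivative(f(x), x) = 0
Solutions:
 f(x) = -sqrt(C1 + x^2)
 f(x) = sqrt(C1 + x^2)


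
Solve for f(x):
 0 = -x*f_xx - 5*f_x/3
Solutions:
 f(x) = C1 + C2/x^(2/3)


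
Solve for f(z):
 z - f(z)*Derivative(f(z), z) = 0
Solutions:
 f(z) = -sqrt(C1 + z^2)
 f(z) = sqrt(C1 + z^2)


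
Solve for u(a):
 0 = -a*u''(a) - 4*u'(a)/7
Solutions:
 u(a) = C1 + C2*a^(3/7)


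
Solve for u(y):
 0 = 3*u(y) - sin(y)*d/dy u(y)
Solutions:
 u(y) = C1*(cos(y) - 1)^(3/2)/(cos(y) + 1)^(3/2)


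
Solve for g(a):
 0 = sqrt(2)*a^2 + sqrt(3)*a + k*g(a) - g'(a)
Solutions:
 g(a) = C1*exp(a*k) - sqrt(2)*a^2/k - sqrt(3)*a/k - 2*sqrt(2)*a/k^2 - sqrt(3)/k^2 - 2*sqrt(2)/k^3


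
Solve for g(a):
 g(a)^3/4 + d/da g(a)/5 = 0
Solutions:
 g(a) = -sqrt(2)*sqrt(-1/(C1 - 5*a))
 g(a) = sqrt(2)*sqrt(-1/(C1 - 5*a))


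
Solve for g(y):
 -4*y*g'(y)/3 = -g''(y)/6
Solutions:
 g(y) = C1 + C2*erfi(2*y)


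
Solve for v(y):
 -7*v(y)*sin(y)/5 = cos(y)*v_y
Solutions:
 v(y) = C1*cos(y)^(7/5)


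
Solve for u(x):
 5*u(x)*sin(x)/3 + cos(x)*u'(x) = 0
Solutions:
 u(x) = C1*cos(x)^(5/3)


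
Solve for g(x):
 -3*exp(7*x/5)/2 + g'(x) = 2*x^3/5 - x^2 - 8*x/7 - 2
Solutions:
 g(x) = C1 + x^4/10 - x^3/3 - 4*x^2/7 - 2*x + 15*exp(7*x/5)/14


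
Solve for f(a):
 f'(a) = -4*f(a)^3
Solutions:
 f(a) = -sqrt(2)*sqrt(-1/(C1 - 4*a))/2
 f(a) = sqrt(2)*sqrt(-1/(C1 - 4*a))/2


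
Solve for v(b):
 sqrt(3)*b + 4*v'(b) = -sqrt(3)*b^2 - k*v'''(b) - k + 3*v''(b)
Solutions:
 v(b) = C1 + C2*exp(b*(3 - sqrt(9 - 16*k))/(2*k)) + C3*exp(b*(sqrt(9 - 16*k) + 3)/(2*k)) - sqrt(3)*b^3/12 - 5*sqrt(3)*b^2/16 - b*k/4 + sqrt(3)*b*k/8 - 15*sqrt(3)*b/32


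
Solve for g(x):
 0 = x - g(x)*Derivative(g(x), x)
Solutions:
 g(x) = -sqrt(C1 + x^2)
 g(x) = sqrt(C1 + x^2)


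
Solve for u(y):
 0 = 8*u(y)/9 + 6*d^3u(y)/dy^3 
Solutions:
 u(y) = C3*exp(-2^(2/3)*y/3) + (C1*sin(2^(2/3)*sqrt(3)*y/6) + C2*cos(2^(2/3)*sqrt(3)*y/6))*exp(2^(2/3)*y/6)


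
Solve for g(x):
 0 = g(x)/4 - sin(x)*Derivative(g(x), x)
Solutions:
 g(x) = C1*(cos(x) - 1)^(1/8)/(cos(x) + 1)^(1/8)


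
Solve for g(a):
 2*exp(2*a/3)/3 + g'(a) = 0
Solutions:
 g(a) = C1 - exp(a)^(2/3)


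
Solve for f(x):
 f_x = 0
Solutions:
 f(x) = C1


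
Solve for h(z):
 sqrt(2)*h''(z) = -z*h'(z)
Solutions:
 h(z) = C1 + C2*erf(2^(1/4)*z/2)


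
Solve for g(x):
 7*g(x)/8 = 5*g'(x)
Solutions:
 g(x) = C1*exp(7*x/40)


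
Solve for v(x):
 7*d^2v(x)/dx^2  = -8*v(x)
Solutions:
 v(x) = C1*sin(2*sqrt(14)*x/7) + C2*cos(2*sqrt(14)*x/7)


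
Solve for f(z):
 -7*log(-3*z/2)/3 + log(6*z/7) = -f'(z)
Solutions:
 f(z) = C1 + 4*z*log(z)/3 + z*(-10*log(2)/3 - 4/3 + log(3)/3 + log(21) + 7*I*pi/3)


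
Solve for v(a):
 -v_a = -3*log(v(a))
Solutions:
 li(v(a)) = C1 + 3*a


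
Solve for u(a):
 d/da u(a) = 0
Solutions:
 u(a) = C1


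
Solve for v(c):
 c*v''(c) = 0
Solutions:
 v(c) = C1 + C2*c


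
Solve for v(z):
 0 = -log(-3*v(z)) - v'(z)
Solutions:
 Integral(1/(log(-_y) + log(3)), (_y, v(z))) = C1 - z


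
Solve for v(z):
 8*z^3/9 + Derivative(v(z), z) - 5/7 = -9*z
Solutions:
 v(z) = C1 - 2*z^4/9 - 9*z^2/2 + 5*z/7


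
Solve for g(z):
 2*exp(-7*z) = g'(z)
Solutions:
 g(z) = C1 - 2*exp(-7*z)/7


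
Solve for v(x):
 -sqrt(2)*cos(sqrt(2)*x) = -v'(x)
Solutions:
 v(x) = C1 + sin(sqrt(2)*x)


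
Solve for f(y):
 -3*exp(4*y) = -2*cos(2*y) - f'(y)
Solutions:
 f(y) = C1 + 3*exp(4*y)/4 - sin(2*y)


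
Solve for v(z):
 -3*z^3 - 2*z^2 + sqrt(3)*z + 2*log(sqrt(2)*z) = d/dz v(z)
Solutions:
 v(z) = C1 - 3*z^4/4 - 2*z^3/3 + sqrt(3)*z^2/2 + 2*z*log(z) - 2*z + z*log(2)


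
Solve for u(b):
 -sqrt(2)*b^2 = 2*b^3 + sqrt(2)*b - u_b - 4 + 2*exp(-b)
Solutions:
 u(b) = C1 + b^4/2 + sqrt(2)*b^3/3 + sqrt(2)*b^2/2 - 4*b - 2*exp(-b)


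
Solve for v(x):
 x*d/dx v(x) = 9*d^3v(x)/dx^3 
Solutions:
 v(x) = C1 + Integral(C2*airyai(3^(1/3)*x/3) + C3*airybi(3^(1/3)*x/3), x)


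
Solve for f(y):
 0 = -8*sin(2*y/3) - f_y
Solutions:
 f(y) = C1 + 12*cos(2*y/3)


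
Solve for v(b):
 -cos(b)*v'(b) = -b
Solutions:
 v(b) = C1 + Integral(b/cos(b), b)


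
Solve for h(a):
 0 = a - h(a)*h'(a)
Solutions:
 h(a) = -sqrt(C1 + a^2)
 h(a) = sqrt(C1 + a^2)


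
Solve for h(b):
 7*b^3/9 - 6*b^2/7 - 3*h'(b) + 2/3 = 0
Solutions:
 h(b) = C1 + 7*b^4/108 - 2*b^3/21 + 2*b/9


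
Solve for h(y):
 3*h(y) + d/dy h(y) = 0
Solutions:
 h(y) = C1*exp(-3*y)


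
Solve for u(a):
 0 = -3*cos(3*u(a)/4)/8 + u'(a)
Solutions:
 -3*a/8 - 2*log(sin(3*u(a)/4) - 1)/3 + 2*log(sin(3*u(a)/4) + 1)/3 = C1


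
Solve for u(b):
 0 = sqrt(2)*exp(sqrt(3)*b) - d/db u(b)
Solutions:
 u(b) = C1 + sqrt(6)*exp(sqrt(3)*b)/3


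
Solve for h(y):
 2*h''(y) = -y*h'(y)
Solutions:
 h(y) = C1 + C2*erf(y/2)


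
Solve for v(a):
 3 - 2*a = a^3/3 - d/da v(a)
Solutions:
 v(a) = C1 + a^4/12 + a^2 - 3*a


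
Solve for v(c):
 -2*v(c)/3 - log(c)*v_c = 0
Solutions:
 v(c) = C1*exp(-2*li(c)/3)


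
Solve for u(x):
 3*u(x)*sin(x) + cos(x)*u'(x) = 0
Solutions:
 u(x) = C1*cos(x)^3


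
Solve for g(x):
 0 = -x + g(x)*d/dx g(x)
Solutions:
 g(x) = -sqrt(C1 + x^2)
 g(x) = sqrt(C1 + x^2)


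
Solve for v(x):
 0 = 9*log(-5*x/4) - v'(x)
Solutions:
 v(x) = C1 + 9*x*log(-x) + 9*x*(-2*log(2) - 1 + log(5))


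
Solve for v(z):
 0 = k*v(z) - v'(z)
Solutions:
 v(z) = C1*exp(k*z)


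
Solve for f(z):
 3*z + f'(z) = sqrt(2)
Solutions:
 f(z) = C1 - 3*z^2/2 + sqrt(2)*z


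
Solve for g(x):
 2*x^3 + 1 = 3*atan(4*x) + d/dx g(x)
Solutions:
 g(x) = C1 + x^4/2 - 3*x*atan(4*x) + x + 3*log(16*x^2 + 1)/8


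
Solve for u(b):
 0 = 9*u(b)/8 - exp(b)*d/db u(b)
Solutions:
 u(b) = C1*exp(-9*exp(-b)/8)


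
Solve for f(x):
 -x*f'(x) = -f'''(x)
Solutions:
 f(x) = C1 + Integral(C2*airyai(x) + C3*airybi(x), x)


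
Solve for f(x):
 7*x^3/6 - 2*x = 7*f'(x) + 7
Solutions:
 f(x) = C1 + x^4/24 - x^2/7 - x


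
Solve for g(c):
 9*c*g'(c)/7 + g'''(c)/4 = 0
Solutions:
 g(c) = C1 + Integral(C2*airyai(-42^(2/3)*c/7) + C3*airybi(-42^(2/3)*c/7), c)


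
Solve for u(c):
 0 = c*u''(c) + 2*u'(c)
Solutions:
 u(c) = C1 + C2/c


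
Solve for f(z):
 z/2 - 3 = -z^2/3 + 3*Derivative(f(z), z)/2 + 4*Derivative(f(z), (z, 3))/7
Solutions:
 f(z) = C1 + C2*sin(sqrt(42)*z/4) + C3*cos(sqrt(42)*z/4) + 2*z^3/27 + z^2/6 - 410*z/189


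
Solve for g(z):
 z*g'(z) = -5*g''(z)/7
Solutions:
 g(z) = C1 + C2*erf(sqrt(70)*z/10)


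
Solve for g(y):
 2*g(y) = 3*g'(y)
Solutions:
 g(y) = C1*exp(2*y/3)


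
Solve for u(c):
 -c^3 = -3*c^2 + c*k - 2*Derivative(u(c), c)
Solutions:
 u(c) = C1 + c^4/8 - c^3/2 + c^2*k/4


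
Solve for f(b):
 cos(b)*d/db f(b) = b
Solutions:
 f(b) = C1 + Integral(b/cos(b), b)


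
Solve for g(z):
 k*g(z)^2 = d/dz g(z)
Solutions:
 g(z) = -1/(C1 + k*z)


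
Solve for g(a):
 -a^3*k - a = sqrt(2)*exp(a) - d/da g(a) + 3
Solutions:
 g(a) = C1 + a^4*k/4 + a^2/2 + 3*a + sqrt(2)*exp(a)


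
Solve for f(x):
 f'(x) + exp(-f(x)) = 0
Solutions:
 f(x) = log(C1 - x)


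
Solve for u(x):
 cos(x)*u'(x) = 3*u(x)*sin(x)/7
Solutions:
 u(x) = C1/cos(x)^(3/7)


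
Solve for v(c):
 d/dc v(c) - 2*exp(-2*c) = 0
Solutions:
 v(c) = C1 - exp(-2*c)


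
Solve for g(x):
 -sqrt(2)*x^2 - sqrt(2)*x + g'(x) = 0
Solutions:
 g(x) = C1 + sqrt(2)*x^3/3 + sqrt(2)*x^2/2


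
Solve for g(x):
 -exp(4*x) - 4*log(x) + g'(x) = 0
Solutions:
 g(x) = C1 + 4*x*log(x) - 4*x + exp(4*x)/4


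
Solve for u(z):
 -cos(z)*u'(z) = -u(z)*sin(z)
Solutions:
 u(z) = C1/cos(z)


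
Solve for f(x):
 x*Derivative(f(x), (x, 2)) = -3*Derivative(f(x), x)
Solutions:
 f(x) = C1 + C2/x^2


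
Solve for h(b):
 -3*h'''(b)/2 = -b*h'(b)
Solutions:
 h(b) = C1 + Integral(C2*airyai(2^(1/3)*3^(2/3)*b/3) + C3*airybi(2^(1/3)*3^(2/3)*b/3), b)


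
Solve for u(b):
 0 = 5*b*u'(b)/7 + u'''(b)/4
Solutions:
 u(b) = C1 + Integral(C2*airyai(-20^(1/3)*7^(2/3)*b/7) + C3*airybi(-20^(1/3)*7^(2/3)*b/7), b)


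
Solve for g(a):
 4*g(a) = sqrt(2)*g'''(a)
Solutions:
 g(a) = C3*exp(sqrt(2)*a) + (C1*sin(sqrt(6)*a/2) + C2*cos(sqrt(6)*a/2))*exp(-sqrt(2)*a/2)


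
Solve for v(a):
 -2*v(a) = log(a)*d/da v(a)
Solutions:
 v(a) = C1*exp(-2*li(a))


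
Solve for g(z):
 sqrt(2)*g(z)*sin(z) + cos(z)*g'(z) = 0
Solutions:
 g(z) = C1*cos(z)^(sqrt(2))


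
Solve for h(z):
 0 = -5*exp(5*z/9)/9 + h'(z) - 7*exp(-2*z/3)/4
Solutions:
 h(z) = C1 + exp(5*z/9) - 21*exp(-2*z/3)/8


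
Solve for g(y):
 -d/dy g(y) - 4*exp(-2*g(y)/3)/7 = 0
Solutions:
 g(y) = 3*log(-sqrt(C1 - 4*y)) - 3*log(21) + 3*log(42)/2
 g(y) = 3*log(C1 - 4*y)/2 - 3*log(21) + 3*log(42)/2


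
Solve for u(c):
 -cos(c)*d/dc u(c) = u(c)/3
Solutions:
 u(c) = C1*(sin(c) - 1)^(1/6)/(sin(c) + 1)^(1/6)


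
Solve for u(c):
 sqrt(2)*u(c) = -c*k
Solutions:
 u(c) = -sqrt(2)*c*k/2


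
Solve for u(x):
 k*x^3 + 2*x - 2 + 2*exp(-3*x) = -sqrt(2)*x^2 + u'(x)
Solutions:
 u(x) = C1 + k*x^4/4 + sqrt(2)*x^3/3 + x^2 - 2*x - 2*exp(-3*x)/3


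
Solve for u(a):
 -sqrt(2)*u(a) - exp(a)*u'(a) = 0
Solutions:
 u(a) = C1*exp(sqrt(2)*exp(-a))


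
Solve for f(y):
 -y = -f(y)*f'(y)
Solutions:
 f(y) = -sqrt(C1 + y^2)
 f(y) = sqrt(C1 + y^2)


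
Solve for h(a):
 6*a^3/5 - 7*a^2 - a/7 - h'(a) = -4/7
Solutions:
 h(a) = C1 + 3*a^4/10 - 7*a^3/3 - a^2/14 + 4*a/7


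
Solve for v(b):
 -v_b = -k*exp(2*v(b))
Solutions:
 v(b) = log(-sqrt(-1/(C1 + b*k))) - log(2)/2
 v(b) = log(-1/(C1 + b*k))/2 - log(2)/2


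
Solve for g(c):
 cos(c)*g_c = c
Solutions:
 g(c) = C1 + Integral(c/cos(c), c)


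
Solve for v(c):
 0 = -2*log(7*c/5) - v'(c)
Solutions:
 v(c) = C1 - 2*c*log(c) + c*log(25/49) + 2*c


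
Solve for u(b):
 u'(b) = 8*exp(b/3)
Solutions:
 u(b) = C1 + 24*exp(b/3)


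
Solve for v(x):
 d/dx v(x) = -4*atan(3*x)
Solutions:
 v(x) = C1 - 4*x*atan(3*x) + 2*log(9*x^2 + 1)/3


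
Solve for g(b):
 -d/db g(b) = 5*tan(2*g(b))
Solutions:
 g(b) = -asin(C1*exp(-10*b))/2 + pi/2
 g(b) = asin(C1*exp(-10*b))/2


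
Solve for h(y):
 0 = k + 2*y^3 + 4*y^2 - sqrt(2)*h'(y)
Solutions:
 h(y) = C1 + sqrt(2)*k*y/2 + sqrt(2)*y^4/4 + 2*sqrt(2)*y^3/3


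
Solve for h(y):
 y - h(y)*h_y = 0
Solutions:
 h(y) = -sqrt(C1 + y^2)
 h(y) = sqrt(C1 + y^2)


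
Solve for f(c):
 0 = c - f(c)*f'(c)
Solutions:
 f(c) = -sqrt(C1 + c^2)
 f(c) = sqrt(C1 + c^2)


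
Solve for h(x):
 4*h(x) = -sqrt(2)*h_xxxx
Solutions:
 h(x) = (C1*sin(2^(7/8)*x/2) + C2*cos(2^(7/8)*x/2))*exp(-2^(7/8)*x/2) + (C3*sin(2^(7/8)*x/2) + C4*cos(2^(7/8)*x/2))*exp(2^(7/8)*x/2)


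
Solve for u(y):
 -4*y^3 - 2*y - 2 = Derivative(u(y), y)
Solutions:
 u(y) = C1 - y^4 - y^2 - 2*y


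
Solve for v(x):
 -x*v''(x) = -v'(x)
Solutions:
 v(x) = C1 + C2*x^2


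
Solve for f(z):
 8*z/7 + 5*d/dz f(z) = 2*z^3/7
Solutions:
 f(z) = C1 + z^4/70 - 4*z^2/35


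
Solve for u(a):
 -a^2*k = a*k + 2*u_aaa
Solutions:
 u(a) = C1 + C2*a + C3*a^2 - a^5*k/120 - a^4*k/48


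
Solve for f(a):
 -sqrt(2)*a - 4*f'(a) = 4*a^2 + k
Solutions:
 f(a) = C1 - a^3/3 - sqrt(2)*a^2/8 - a*k/4


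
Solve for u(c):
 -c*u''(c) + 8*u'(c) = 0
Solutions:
 u(c) = C1 + C2*c^9


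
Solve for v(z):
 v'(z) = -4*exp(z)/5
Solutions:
 v(z) = C1 - 4*exp(z)/5


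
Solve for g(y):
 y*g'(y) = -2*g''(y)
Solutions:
 g(y) = C1 + C2*erf(y/2)


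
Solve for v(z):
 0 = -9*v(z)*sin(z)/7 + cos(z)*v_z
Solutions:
 v(z) = C1/cos(z)^(9/7)


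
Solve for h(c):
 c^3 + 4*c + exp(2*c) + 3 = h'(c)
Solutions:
 h(c) = C1 + c^4/4 + 2*c^2 + 3*c + exp(2*c)/2


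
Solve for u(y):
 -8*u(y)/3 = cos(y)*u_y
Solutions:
 u(y) = C1*(sin(y) - 1)^(4/3)/(sin(y) + 1)^(4/3)


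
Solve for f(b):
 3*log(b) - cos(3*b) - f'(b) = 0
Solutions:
 f(b) = C1 + 3*b*log(b) - 3*b - sin(3*b)/3


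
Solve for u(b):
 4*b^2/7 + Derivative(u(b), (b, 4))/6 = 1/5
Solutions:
 u(b) = C1 + C2*b + C3*b^2 + C4*b^3 - b^6/105 + b^4/20


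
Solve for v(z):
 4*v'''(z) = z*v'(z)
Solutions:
 v(z) = C1 + Integral(C2*airyai(2^(1/3)*z/2) + C3*airybi(2^(1/3)*z/2), z)


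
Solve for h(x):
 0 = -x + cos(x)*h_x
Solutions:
 h(x) = C1 + Integral(x/cos(x), x)


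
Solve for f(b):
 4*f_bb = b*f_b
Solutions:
 f(b) = C1 + C2*erfi(sqrt(2)*b/4)


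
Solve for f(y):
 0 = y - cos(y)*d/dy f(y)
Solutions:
 f(y) = C1 + Integral(y/cos(y), y)


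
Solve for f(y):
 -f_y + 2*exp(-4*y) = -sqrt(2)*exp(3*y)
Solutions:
 f(y) = C1 + sqrt(2)*exp(3*y)/3 - exp(-4*y)/2


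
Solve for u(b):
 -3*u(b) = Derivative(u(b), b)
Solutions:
 u(b) = C1*exp(-3*b)


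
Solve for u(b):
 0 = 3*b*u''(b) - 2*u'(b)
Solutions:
 u(b) = C1 + C2*b^(5/3)


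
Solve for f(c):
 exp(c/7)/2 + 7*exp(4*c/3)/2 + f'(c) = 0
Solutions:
 f(c) = C1 - 7*exp(c/7)/2 - 21*exp(4*c/3)/8


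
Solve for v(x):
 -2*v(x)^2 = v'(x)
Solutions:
 v(x) = 1/(C1 + 2*x)


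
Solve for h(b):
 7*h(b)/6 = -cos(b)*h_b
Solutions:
 h(b) = C1*(sin(b) - 1)^(7/12)/(sin(b) + 1)^(7/12)


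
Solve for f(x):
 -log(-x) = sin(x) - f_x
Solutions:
 f(x) = C1 + x*log(-x) - x - cos(x)


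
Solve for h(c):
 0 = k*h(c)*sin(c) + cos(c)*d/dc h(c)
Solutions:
 h(c) = C1*exp(k*log(cos(c)))


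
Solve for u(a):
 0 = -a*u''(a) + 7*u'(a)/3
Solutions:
 u(a) = C1 + C2*a^(10/3)


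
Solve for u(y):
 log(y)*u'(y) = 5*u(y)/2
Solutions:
 u(y) = C1*exp(5*li(y)/2)


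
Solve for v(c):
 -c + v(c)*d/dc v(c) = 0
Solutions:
 v(c) = -sqrt(C1 + c^2)
 v(c) = sqrt(C1 + c^2)


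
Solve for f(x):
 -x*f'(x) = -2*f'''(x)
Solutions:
 f(x) = C1 + Integral(C2*airyai(2^(2/3)*x/2) + C3*airybi(2^(2/3)*x/2), x)


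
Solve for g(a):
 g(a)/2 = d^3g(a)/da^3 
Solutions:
 g(a) = C3*exp(2^(2/3)*a/2) + (C1*sin(2^(2/3)*sqrt(3)*a/4) + C2*cos(2^(2/3)*sqrt(3)*a/4))*exp(-2^(2/3)*a/4)


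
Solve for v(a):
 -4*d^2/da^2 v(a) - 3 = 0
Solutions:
 v(a) = C1 + C2*a - 3*a^2/8


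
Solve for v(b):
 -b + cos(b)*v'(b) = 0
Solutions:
 v(b) = C1 + Integral(b/cos(b), b)


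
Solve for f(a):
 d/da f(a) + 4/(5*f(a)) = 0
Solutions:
 f(a) = -sqrt(C1 - 40*a)/5
 f(a) = sqrt(C1 - 40*a)/5


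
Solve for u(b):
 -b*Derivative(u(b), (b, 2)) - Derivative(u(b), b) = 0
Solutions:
 u(b) = C1 + C2*log(b)


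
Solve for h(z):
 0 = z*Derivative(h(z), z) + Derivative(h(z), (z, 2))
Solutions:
 h(z) = C1 + C2*erf(sqrt(2)*z/2)


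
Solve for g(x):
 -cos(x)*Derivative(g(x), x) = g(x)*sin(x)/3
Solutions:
 g(x) = C1*cos(x)^(1/3)


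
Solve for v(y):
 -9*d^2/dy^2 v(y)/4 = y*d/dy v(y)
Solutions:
 v(y) = C1 + C2*erf(sqrt(2)*y/3)


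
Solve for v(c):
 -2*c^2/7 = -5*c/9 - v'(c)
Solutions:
 v(c) = C1 + 2*c^3/21 - 5*c^2/18


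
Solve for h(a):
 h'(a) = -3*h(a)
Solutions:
 h(a) = C1*exp(-3*a)


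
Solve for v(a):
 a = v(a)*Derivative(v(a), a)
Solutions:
 v(a) = -sqrt(C1 + a^2)
 v(a) = sqrt(C1 + a^2)


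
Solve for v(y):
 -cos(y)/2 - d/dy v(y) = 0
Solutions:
 v(y) = C1 - sin(y)/2


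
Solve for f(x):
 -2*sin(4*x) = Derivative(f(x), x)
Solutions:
 f(x) = C1 + cos(4*x)/2


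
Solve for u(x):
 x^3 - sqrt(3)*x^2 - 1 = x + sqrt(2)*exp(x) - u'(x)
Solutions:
 u(x) = C1 - x^4/4 + sqrt(3)*x^3/3 + x^2/2 + x + sqrt(2)*exp(x)


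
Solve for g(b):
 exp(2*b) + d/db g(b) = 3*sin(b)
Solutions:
 g(b) = C1 - exp(2*b)/2 - 3*cos(b)


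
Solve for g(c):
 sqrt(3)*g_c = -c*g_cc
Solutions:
 g(c) = C1 + C2*c^(1 - sqrt(3))


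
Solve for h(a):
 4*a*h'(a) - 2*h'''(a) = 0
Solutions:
 h(a) = C1 + Integral(C2*airyai(2^(1/3)*a) + C3*airybi(2^(1/3)*a), a)


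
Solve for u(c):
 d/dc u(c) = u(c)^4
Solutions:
 u(c) = (-1/(C1 + 3*c))^(1/3)
 u(c) = (-1/(C1 + c))^(1/3)*(-3^(2/3) - 3*3^(1/6)*I)/6
 u(c) = (-1/(C1 + c))^(1/3)*(-3^(2/3) + 3*3^(1/6)*I)/6


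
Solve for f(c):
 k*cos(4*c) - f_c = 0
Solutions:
 f(c) = C1 + k*sin(4*c)/4


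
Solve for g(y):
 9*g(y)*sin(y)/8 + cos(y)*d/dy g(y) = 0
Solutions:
 g(y) = C1*cos(y)^(9/8)


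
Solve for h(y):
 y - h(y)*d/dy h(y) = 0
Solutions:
 h(y) = -sqrt(C1 + y^2)
 h(y) = sqrt(C1 + y^2)


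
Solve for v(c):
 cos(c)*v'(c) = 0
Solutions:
 v(c) = C1


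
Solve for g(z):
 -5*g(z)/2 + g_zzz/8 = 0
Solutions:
 g(z) = C3*exp(20^(1/3)*z) + (C1*sin(20^(1/3)*sqrt(3)*z/2) + C2*cos(20^(1/3)*sqrt(3)*z/2))*exp(-20^(1/3)*z/2)


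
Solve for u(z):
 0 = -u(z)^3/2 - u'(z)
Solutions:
 u(z) = -sqrt(-1/(C1 - z))
 u(z) = sqrt(-1/(C1 - z))


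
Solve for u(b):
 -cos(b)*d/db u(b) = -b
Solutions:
 u(b) = C1 + Integral(b/cos(b), b)


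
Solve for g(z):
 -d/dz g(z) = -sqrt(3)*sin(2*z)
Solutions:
 g(z) = C1 - sqrt(3)*cos(2*z)/2


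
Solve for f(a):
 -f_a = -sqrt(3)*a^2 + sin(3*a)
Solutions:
 f(a) = C1 + sqrt(3)*a^3/3 + cos(3*a)/3


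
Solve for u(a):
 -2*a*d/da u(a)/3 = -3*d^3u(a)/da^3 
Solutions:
 u(a) = C1 + Integral(C2*airyai(6^(1/3)*a/3) + C3*airybi(6^(1/3)*a/3), a)


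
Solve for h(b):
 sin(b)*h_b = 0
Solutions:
 h(b) = C1


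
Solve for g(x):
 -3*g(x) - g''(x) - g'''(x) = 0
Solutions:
 g(x) = C1*exp(x*(-4 + 2*2^(1/3)/(9*sqrt(85) + 83)^(1/3) + 2^(2/3)*(9*sqrt(85) + 83)^(1/3))/12)*sin(2^(1/3)*sqrt(3)*x*(-2^(1/3)*(9*sqrt(85) + 83)^(1/3) + 2/(9*sqrt(85) + 83)^(1/3))/12) + C2*exp(x*(-4 + 2*2^(1/3)/(9*sqrt(85) + 83)^(1/3) + 2^(2/3)*(9*sqrt(85) + 83)^(1/3))/12)*cos(2^(1/3)*sqrt(3)*x*(-2^(1/3)*(9*sqrt(85) + 83)^(1/3) + 2/(9*sqrt(85) + 83)^(1/3))/12) + C3*exp(-x*(2*2^(1/3)/(9*sqrt(85) + 83)^(1/3) + 2 + 2^(2/3)*(9*sqrt(85) + 83)^(1/3))/6)


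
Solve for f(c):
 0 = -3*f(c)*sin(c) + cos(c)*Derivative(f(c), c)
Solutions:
 f(c) = C1/cos(c)^3


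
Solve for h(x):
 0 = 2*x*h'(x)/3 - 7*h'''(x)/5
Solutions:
 h(x) = C1 + Integral(C2*airyai(10^(1/3)*21^(2/3)*x/21) + C3*airybi(10^(1/3)*21^(2/3)*x/21), x)


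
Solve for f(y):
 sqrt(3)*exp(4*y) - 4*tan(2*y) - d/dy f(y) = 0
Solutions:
 f(y) = C1 + sqrt(3)*exp(4*y)/4 + 2*log(cos(2*y))


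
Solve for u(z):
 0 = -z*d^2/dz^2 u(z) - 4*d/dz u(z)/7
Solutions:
 u(z) = C1 + C2*z^(3/7)


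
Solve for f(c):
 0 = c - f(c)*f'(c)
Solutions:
 f(c) = -sqrt(C1 + c^2)
 f(c) = sqrt(C1 + c^2)


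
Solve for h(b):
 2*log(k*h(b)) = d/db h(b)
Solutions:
 li(k*h(b))/k = C1 + 2*b


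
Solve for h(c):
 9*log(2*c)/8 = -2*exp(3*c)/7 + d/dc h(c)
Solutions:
 h(c) = C1 + 9*c*log(c)/8 + 9*c*(-1 + log(2))/8 + 2*exp(3*c)/21


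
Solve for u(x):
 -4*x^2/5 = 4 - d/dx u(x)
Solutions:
 u(x) = C1 + 4*x^3/15 + 4*x
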